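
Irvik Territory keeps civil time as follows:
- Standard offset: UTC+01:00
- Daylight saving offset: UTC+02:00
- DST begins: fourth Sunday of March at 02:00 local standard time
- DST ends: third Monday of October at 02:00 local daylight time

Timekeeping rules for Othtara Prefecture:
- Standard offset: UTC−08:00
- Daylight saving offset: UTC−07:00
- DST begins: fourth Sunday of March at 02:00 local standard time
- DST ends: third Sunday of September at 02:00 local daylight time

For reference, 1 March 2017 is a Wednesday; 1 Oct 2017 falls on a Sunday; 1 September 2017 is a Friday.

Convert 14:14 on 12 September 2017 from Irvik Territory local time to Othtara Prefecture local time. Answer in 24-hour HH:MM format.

1 March 2017 is a Wednesday, so the first Sunday is March 5 and the fourth is March 26.
1 October 2017 is a Sunday, so the first Monday is October 2 and the third is October 16.
12 September 2017 lies within the daylight-saving period (26 March – 16 October), so Irvik Territory is on daylight time, UTC+02:00.
14:14 Irvik Territory − 2h = 12:14 UTC.
1 March 2017 is a Wednesday, so the first Sunday is March 5 and the fourth is March 26.
1 September 2017 is a Friday, so the first Sunday is September 3 and the third is September 17.
At the standard offset (UTC−08:00), 12:14 UTC − 8h = 04:14 Othtara Prefecture standard time.
The standard-time date in Othtara Prefecture, 12 September 2017, lies within the daylight-saving period (26 March – 17 September), so Othtara Prefecture is on daylight time, UTC−07:00.
12:14 UTC − 7h = 05:14 Othtara Prefecture.

05:14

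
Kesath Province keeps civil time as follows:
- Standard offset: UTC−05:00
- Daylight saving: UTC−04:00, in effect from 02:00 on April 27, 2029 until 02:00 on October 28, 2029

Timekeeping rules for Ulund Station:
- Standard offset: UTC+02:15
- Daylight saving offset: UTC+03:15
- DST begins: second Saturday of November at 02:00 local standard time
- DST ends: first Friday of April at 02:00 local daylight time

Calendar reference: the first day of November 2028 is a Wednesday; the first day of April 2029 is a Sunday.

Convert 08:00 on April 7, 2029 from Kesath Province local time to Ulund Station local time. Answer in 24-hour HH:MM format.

15:15

April 7, 2029 does not fall between 27 April and 28 October, so daylight saving is not in effect and Kesath Province is at UTC−05:00.
08:00 Kesath Province + 5h = 13:00 UTC.
1 November 2028 is a Wednesday, so the first Saturday is November 4 and the second is November 11.
1 April 2029 is a Sunday, so the first Friday is April 6.
At the standard offset (UTC+02:15), 13:00 UTC + 2h15m = 15:15 Ulund Station standard time.
Daylight saving runs 11 November 2028 – 6 April 2029; the standard-time date in Ulund Station, April 7, 2029, is outside that window, so Ulund Station is on standard time at UTC+02:15.
13:00 UTC + 2h15m = 15:15 Ulund Station.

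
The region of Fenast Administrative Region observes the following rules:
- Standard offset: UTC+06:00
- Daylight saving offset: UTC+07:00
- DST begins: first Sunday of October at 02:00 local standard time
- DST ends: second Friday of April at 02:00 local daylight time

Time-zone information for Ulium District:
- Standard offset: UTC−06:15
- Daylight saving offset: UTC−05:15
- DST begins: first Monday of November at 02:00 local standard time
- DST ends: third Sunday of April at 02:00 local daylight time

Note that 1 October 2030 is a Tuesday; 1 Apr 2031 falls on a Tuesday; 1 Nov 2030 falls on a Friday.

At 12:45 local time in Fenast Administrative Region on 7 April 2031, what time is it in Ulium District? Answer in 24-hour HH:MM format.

00:30

1 October 2030 is a Tuesday, so the first Sunday is October 6.
1 April 2031 is a Tuesday, so the first Friday is April 4 and the second is April 11.
7 April 2031 falls between 6 October 2030 and 11 April 2031, so daylight saving is in effect and Fenast Administrative Region is at UTC+07:00.
12:45 Fenast Administrative Region − 7h = 05:45 UTC.
1 November 2030 is a Friday, so the first Monday is November 4.
1 April 2031 is a Tuesday, so the first Sunday is April 6 and the third is April 20.
At the standard offset (UTC−06:15), 05:45 UTC − 6h15m = 23:30 Ulium District standard time (rolling into the previous day, 6 April 2031).
The standard-time date in Ulium District, 6 April 2031, falls between 4 November 2030 and 20 April 2031, so daylight saving is in effect and Ulium District is at UTC−05:15.
05:45 UTC − 5h15m = 00:30 Ulium District.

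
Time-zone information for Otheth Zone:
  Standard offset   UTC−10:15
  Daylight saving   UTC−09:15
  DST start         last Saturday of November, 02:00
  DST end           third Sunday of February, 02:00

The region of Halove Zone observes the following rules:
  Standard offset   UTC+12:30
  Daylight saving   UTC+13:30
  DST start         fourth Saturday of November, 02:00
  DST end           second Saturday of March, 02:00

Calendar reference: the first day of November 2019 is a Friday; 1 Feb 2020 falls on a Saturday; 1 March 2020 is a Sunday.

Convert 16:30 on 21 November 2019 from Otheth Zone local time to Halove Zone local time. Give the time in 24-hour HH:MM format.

15:15

1 November 2019 is a Friday, so Saturdays fall on 2, 9, 16, 23, 30; the last is November 30.
1 February 2020 is a Saturday, so the first Sunday is February 2 and the third is February 16.
Daylight saving runs 30 November 2019 – 16 February 2020; 21 November 2019 is outside that window, so Otheth Zone is on standard time at UTC−10:15.
16:30 Otheth Zone + 10h15m = 02:45 UTC (rolling into the next day, 22 November 2019).
1 November 2019 is a Friday, so the first Saturday is November 2 and the fourth is November 23.
1 March 2020 is a Sunday, so the first Saturday is March 7 and the second is March 14.
At the standard offset (UTC+12:30), 02:45 UTC + 12h30m = 15:15 Halove Zone standard time.
The standard-time date in Halove Zone, 22 November 2019, does not fall between 23 November 2019 and 14 March 2020, so daylight saving is not in effect and Halove Zone is at UTC+12:30.
02:45 UTC + 12h30m = 15:15 Halove Zone.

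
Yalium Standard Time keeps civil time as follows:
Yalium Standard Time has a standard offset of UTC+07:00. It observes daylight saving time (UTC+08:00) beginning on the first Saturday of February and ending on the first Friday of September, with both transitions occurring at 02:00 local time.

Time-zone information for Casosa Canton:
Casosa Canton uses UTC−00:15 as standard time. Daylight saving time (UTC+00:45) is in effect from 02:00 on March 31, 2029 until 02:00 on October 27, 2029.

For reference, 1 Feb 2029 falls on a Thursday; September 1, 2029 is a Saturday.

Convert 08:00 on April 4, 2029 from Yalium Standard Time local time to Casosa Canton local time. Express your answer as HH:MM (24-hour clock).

00:45

1 February 2029 is a Thursday, so the first Saturday is February 3.
1 September 2029 is a Saturday, so the first Friday is September 7.
April 4, 2029 lies within the daylight-saving period (3 February – 7 September), so Yalium Standard Time is on daylight time, UTC+08:00.
08:00 Yalium Standard Time − 8h = 00:00 UTC.
At the standard offset (UTC−00:15), 00:00 UTC − 0h15m = 23:45 Casosa Canton standard time (rolling into the previous day, 3 April 2029).
The standard-time date in Casosa Canton, April 3, 2029, falls between 31 March and 27 October, so daylight saving is in effect and Casosa Canton is at UTC+00:45.
00:00 UTC + 0h45m = 00:45 Casosa Canton.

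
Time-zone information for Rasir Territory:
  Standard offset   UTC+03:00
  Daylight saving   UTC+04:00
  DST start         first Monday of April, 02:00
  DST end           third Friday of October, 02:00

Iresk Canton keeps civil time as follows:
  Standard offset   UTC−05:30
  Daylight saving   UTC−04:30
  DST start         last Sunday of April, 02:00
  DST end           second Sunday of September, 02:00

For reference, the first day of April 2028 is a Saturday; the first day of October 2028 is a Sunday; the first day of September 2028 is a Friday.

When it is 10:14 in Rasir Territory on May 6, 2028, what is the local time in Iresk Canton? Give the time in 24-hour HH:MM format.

1 April 2028 is a Saturday, so the first Monday is April 3.
1 October 2028 is a Sunday, so the first Friday is October 6 and the third is October 20.
May 6, 2028 falls between 3 April and 20 October, so daylight saving is in effect and Rasir Territory is at UTC+04:00.
10:14 Rasir Territory − 4h = 06:14 UTC.
1 April 2028 is a Saturday, so Sundays fall on 2, 9, 16, 23, 30; the last is April 30.
1 September 2028 is a Friday, so the first Sunday is September 3 and the second is September 10.
At the standard offset (UTC−05:30), 06:14 UTC − 5h30m = 00:44 Iresk Canton standard time.
The standard-time date in Iresk Canton, May 6, 2028, falls between 30 April and 10 September, so daylight saving is in effect and Iresk Canton is at UTC−04:30.
06:14 UTC − 4h30m = 01:44 Iresk Canton.

01:44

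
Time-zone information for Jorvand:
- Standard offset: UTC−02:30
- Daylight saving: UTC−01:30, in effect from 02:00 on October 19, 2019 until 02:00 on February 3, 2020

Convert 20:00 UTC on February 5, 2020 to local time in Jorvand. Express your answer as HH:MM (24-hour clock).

17:30

At the standard offset (UTC−02:30), 20:00 UTC − 2h30m = 17:30 Jorvand standard time.
Daylight saving runs 19 October 2019 – 3 February 2020; the standard-time date in Jorvand, February 5, 2020, is outside that window, so Jorvand is on standard time at UTC−02:30.
20:00 UTC − 2h30m = 17:30 local.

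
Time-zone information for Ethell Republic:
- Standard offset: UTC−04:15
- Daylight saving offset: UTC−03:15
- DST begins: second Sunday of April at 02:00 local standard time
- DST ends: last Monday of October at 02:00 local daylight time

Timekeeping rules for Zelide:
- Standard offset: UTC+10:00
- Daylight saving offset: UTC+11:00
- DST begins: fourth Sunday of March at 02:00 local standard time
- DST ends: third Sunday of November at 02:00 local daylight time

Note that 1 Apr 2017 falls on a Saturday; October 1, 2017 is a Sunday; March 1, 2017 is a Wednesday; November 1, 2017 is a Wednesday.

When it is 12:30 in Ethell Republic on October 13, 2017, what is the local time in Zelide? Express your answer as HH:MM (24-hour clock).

1 April 2017 is a Saturday, so the first Sunday is April 2 and the second is April 9.
1 October 2017 is a Sunday, so Mondays fall on 2, 9, 16, 23, 30; the last is October 30.
October 13, 2017 lies within the daylight-saving period (9 April – 30 October), so Ethell Republic is on daylight time, UTC−03:15.
12:30 Ethell Republic + 3h15m = 15:45 UTC.
1 March 2017 is a Wednesday, so the first Sunday is March 5 and the fourth is March 26.
1 November 2017 is a Wednesday, so the first Sunday is November 5 and the third is November 19.
At the standard offset (UTC+10:00), 15:45 UTC + 10h = 01:45 Zelide standard time (rolling into the next day, 14 October 2017).
The standard-time date in Zelide, October 14, 2017, lies within the daylight-saving period (26 March – 19 November), so Zelide is on daylight time, UTC+11:00.
15:45 UTC + 11h = 02:45 Zelide (rolling into the next day, 14 October 2017).

02:45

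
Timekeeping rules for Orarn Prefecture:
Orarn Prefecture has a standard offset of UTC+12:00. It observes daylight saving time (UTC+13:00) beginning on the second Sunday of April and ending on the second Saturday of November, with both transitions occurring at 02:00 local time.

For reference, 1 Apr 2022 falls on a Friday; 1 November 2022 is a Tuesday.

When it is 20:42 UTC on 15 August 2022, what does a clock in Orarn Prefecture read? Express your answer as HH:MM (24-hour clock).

1 April 2022 is a Friday, so the first Sunday is April 3 and the second is April 10.
1 November 2022 is a Tuesday, so the first Saturday is November 5 and the second is November 12.
At the standard offset (UTC+12:00), 20:42 UTC + 12h = 08:42 Orarn Prefecture standard time (rolling into the next day, 16 August 2022).
Daylight saving runs 10 April – 12 November; the standard-time date in Orarn Prefecture, 16 August 2022, is inside that window, so Orarn Prefecture is at UTC+13:00.
20:42 UTC + 13h = 09:42 local (rolling into the next day, 16 August 2022).

09:42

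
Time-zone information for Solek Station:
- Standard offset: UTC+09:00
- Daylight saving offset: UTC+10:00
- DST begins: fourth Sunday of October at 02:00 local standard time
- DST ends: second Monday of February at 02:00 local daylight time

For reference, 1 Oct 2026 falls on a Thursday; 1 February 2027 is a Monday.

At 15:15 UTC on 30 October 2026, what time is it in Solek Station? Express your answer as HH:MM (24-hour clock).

1 October 2026 is a Thursday, so the first Sunday is October 4 and the fourth is October 25.
1 February 2027 is a Monday, so the first Monday is February 1 and the second is February 8.
At the standard offset (UTC+09:00), 15:15 UTC + 9h = 00:15 Solek Station standard time (rolling into the next day, 31 October 2026).
The standard-time date in Solek Station, 31 October 2026, lies within the daylight-saving period (25 October 2026 – 8 February 2027), so Solek Station is on daylight time, UTC+10:00.
15:15 UTC + 10h = 01:15 local (rolling into the next day, 31 October 2026).

01:15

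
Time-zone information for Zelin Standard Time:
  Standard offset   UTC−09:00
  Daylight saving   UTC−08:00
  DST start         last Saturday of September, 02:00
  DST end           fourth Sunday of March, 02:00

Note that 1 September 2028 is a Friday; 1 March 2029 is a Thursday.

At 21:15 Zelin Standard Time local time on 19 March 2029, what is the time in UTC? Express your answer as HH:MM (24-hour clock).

05:15

1 September 2028 is a Friday, so Saturdays fall on 2, 9, 16, 23, 30; the last is September 30.
1 March 2029 is a Thursday, so the first Sunday is March 4 and the fourth is March 25.
19 March 2029 lies within the daylight-saving period (30 September 2028 – 25 March 2029), so Zelin Standard Time is on daylight time, UTC−08:00.
21:15 local + 8h = 05:15 UTC (rolling into the next day, 20 March 2029).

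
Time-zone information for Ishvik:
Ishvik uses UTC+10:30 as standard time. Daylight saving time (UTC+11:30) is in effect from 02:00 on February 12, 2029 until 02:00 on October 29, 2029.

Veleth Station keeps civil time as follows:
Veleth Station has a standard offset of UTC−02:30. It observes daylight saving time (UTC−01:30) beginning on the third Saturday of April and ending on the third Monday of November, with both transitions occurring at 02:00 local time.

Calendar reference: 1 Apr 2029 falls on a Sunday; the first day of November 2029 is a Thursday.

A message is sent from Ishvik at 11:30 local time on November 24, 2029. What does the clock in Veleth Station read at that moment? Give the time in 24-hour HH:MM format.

Daylight saving runs 12 February – 29 October; November 24, 2029 is outside that window, so Ishvik is on standard time at UTC+10:30.
11:30 Ishvik − 10h30m = 01:00 UTC.
1 April 2029 is a Sunday, so the first Saturday is April 7 and the third is April 21.
1 November 2029 is a Thursday, so the first Monday is November 5 and the third is November 19.
At the standard offset (UTC−02:30), 01:00 UTC − 2h30m = 22:30 Veleth Station standard time (rolling into the previous day, 23 November 2029).
Daylight saving runs 21 April – 19 November; the standard-time date in Veleth Station, November 23, 2029, is outside that window, so Veleth Station is on standard time at UTC−02:30.
01:00 UTC − 2h30m = 22:30 Veleth Station (rolling into the previous day, 23 November 2029).

22:30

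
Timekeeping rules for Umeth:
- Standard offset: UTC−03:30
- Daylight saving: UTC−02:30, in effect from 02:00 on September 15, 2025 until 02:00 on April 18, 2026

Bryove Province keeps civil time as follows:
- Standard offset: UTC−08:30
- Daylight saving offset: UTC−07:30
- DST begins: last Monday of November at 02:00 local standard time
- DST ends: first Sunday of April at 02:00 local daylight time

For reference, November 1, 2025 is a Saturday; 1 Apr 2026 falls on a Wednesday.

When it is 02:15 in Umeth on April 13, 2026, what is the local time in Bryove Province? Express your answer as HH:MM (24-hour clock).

April 13, 2026 lies within the daylight-saving period (15 September 2025 – 18 April 2026), so Umeth is on daylight time, UTC−02:30.
02:15 Umeth + 2h30m = 04:45 UTC.
1 November 2025 is a Saturday, so Mondays fall on 3, 10, 17, 24; the last is November 24.
1 April 2026 is a Wednesday, so the first Sunday is April 5.
At the standard offset (UTC−08:30), 04:45 UTC − 8h30m = 20:15 Bryove Province standard time (rolling into the previous day, 12 April 2026).
The standard-time date in Bryove Province, April 12, 2026, does not fall between 24 November 2025 and 5 April 2026, so daylight saving is not in effect and Bryove Province is at UTC−08:30.
04:45 UTC − 8h30m = 20:15 Bryove Province (rolling into the previous day, 12 April 2026).

20:15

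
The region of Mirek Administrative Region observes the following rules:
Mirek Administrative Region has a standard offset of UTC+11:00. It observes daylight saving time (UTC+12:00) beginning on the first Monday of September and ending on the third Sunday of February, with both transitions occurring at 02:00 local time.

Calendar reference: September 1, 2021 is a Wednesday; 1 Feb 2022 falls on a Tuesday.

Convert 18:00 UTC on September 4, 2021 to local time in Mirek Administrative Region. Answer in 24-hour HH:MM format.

1 September 2021 is a Wednesday, so the first Monday is September 6.
1 February 2022 is a Tuesday, so the first Sunday is February 6 and the third is February 20.
At the standard offset (UTC+11:00), 18:00 UTC + 11h = 05:00 Mirek Administrative Region standard time (rolling into the next day, 5 September 2021).
Daylight saving runs 6 September 2021 – 20 February 2022; the standard-time date in Mirek Administrative Region, September 5, 2021, is outside that window, so Mirek Administrative Region is on standard time at UTC+11:00.
18:00 UTC + 11h = 05:00 local (rolling into the next day, 5 September 2021).

05:00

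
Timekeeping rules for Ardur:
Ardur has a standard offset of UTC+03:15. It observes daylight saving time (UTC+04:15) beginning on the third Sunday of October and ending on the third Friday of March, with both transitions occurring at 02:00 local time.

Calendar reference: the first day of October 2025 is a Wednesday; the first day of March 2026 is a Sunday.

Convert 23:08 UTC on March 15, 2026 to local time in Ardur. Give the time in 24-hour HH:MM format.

1 October 2025 is a Wednesday, so the first Sunday is October 5 and the third is October 19.
1 March 2026 is a Sunday, so the first Friday is March 6 and the third is March 20.
At the standard offset (UTC+03:15), 23:08 UTC + 3h15m = 02:23 Ardur standard time (rolling into the next day, 16 March 2026).
Daylight saving runs 19 October 2025 – 20 March 2026; the standard-time date in Ardur, March 16, 2026, is inside that window, so Ardur is at UTC+04:15.
23:08 UTC + 4h15m = 03:23 local (rolling into the next day, 16 March 2026).

03:23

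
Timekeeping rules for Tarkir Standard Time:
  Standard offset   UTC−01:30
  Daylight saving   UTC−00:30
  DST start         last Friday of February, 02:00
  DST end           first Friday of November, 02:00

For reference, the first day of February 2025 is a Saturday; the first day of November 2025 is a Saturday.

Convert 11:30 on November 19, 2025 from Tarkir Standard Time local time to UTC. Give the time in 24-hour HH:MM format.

13:00

1 February 2025 is a Saturday, so Fridays fall on 7, 14, 21, 28; the last is February 28.
1 November 2025 is a Saturday, so the first Friday is November 7.
November 19, 2025 does not fall between 28 February and 7 November, so daylight saving is not in effect and Tarkir Standard Time is at UTC−01:30.
11:30 local + 1h30m = 13:00 UTC.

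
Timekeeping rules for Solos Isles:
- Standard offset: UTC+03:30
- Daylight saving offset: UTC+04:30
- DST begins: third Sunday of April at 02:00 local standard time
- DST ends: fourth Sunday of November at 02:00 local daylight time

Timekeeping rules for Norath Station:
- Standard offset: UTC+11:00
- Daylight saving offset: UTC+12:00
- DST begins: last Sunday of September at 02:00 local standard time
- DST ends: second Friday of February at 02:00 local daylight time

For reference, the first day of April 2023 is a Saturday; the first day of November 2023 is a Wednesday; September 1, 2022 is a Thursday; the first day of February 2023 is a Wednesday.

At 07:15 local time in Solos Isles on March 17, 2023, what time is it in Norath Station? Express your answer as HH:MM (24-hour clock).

1 April 2023 is a Saturday, so the first Sunday is April 2 and the third is April 16.
1 November 2023 is a Wednesday, so the first Sunday is November 5 and the fourth is November 26.
March 17, 2023 does not fall between 16 April and 26 November, so daylight saving is not in effect and Solos Isles is at UTC+03:30.
07:15 Solos Isles − 3h30m = 03:45 UTC.
1 September 2022 is a Thursday, so Sundays fall on 4, 11, 18, 25; the last is September 25.
1 February 2023 is a Wednesday, so the first Friday is February 3 and the second is February 10.
At the standard offset (UTC+11:00), 03:45 UTC + 11h = 14:45 Norath Station standard time.
The standard-time date in Norath Station, March 17, 2023, is outside the daylight-saving period (25 September 2022 – 10 February 2023), so Norath Station is on standard time, UTC+11:00.
03:45 UTC + 11h = 14:45 Norath Station.

14:45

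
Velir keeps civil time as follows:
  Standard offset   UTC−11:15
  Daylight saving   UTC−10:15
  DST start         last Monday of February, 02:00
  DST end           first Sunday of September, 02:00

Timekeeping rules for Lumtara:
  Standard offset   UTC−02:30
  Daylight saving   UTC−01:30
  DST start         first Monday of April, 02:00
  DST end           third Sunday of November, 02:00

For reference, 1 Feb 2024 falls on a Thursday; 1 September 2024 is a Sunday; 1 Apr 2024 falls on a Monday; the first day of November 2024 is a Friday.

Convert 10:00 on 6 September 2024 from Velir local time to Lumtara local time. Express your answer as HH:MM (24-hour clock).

1 February 2024 is a Thursday, so Mondays fall on 5, 12, 19, 26; the last is February 26.
1 September 2024 is a Sunday, so the first Sunday is September 1.
6 September 2024 is outside the daylight-saving period (26 February – 1 September), so Velir is on standard time, UTC−11:15.
10:00 Velir + 11h15m = 21:15 UTC.
1 April 2024 is a Monday, so the first Monday is April 1.
1 November 2024 is a Friday, so the first Sunday is November 3 and the third is November 17.
At the standard offset (UTC−02:30), 21:15 UTC − 2h30m = 18:45 Lumtara standard time.
Daylight saving runs 1 April – 17 November; the standard-time date in Lumtara, 6 September 2024, is inside that window, so Lumtara is at UTC−01:30.
21:15 UTC − 1h30m = 19:45 Lumtara.

19:45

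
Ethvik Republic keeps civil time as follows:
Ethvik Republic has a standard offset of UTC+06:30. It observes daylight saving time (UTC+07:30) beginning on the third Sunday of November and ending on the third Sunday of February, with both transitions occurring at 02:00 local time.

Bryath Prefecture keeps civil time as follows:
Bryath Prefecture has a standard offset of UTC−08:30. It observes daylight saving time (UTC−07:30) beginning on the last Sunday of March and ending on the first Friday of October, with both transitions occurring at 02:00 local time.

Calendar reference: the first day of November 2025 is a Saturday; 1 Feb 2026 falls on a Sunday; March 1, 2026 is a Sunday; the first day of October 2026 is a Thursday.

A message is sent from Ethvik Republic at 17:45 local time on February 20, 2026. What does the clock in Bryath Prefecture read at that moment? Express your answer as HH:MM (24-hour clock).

1 November 2025 is a Saturday, so the first Sunday is November 2 and the third is November 16.
1 February 2026 is a Sunday, so the first Sunday is February 1 and the third is February 15.
February 20, 2026 is outside the daylight-saving period (16 November 2025 – 15 February 2026), so Ethvik Republic is on standard time, UTC+06:30.
17:45 Ethvik Republic − 6h30m = 11:15 UTC.
1 March 2026 is a Sunday, so Sundays fall on 1, 8, 15, 22, 29; the last is March 29.
1 October 2026 is a Thursday, so the first Friday is October 2.
At the standard offset (UTC−08:30), 11:15 UTC − 8h30m = 02:45 Bryath Prefecture standard time.
Daylight saving runs 29 March – 2 October; the standard-time date in Bryath Prefecture, February 20, 2026, is outside that window, so Bryath Prefecture is on standard time at UTC−08:30.
11:15 UTC − 8h30m = 02:45 Bryath Prefecture.

02:45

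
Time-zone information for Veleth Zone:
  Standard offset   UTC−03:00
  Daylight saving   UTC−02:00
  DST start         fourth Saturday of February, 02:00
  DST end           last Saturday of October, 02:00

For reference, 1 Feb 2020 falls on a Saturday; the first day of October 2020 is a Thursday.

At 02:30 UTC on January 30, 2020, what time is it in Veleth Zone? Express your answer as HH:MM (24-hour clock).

1 February 2020 is a Saturday, so the first Saturday is February 1 and the fourth is February 22.
1 October 2020 is a Thursday, so Saturdays fall on 3, 10, 17, 24, 31; the last is October 31.
At the standard offset (UTC−03:00), 02:30 UTC − 3h = 23:30 Veleth Zone standard time (rolling into the previous day, 29 January 2020).
The standard-time date in Veleth Zone, January 29, 2020, is outside the daylight-saving period (22 February – 31 October), so Veleth Zone is on standard time, UTC−03:00.
02:30 UTC − 3h = 23:30 local (rolling into the previous day, 29 January 2020).

23:30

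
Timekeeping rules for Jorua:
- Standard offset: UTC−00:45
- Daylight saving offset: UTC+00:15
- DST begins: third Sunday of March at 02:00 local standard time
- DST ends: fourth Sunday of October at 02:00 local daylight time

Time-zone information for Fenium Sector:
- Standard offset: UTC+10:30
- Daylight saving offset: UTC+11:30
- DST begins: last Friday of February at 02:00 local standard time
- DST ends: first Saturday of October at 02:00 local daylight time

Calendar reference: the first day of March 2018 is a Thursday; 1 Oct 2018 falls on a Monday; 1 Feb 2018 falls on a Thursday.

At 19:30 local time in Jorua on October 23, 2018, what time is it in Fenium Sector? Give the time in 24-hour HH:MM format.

1 March 2018 is a Thursday, so the first Sunday is March 4 and the third is March 18.
1 October 2018 is a Monday, so the first Sunday is October 7 and the fourth is October 28.
October 23, 2018 falls between 18 March and 28 October, so daylight saving is in effect and Jorua is at UTC+00:15.
19:30 Jorua − 0h15m = 19:15 UTC.
1 February 2018 is a Thursday, so Fridays fall on 2, 9, 16, 23; the last is February 23.
1 October 2018 is a Monday, so the first Saturday is October 6.
At the standard offset (UTC+10:30), 19:15 UTC + 10h30m = 05:45 Fenium Sector standard time (rolling into the next day, 24 October 2018).
Daylight saving runs 23 February – 6 October; the standard-time date in Fenium Sector, October 24, 2018, is outside that window, so Fenium Sector is on standard time at UTC+10:30.
19:15 UTC + 10h30m = 05:45 Fenium Sector (rolling into the next day, 24 October 2018).

05:45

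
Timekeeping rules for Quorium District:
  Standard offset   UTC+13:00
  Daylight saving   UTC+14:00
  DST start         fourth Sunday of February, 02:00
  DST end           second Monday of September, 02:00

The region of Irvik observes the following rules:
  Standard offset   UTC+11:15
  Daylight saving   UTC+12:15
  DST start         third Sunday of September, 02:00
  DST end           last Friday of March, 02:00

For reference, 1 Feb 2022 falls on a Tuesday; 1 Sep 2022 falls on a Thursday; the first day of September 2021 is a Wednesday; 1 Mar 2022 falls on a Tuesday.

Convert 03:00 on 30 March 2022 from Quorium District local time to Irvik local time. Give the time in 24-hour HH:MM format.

1 February 2022 is a Tuesday, so the first Sunday is February 6 and the fourth is February 27.
1 September 2022 is a Thursday, so the first Monday is September 5 and the second is September 12.
30 March 2022 falls between 27 February and 12 September, so daylight saving is in effect and Quorium District is at UTC+14:00.
03:00 Quorium District − 14h = 13:00 UTC (rolling into the previous day, 29 March 2022).
1 September 2021 is a Wednesday, so the first Sunday is September 5 and the third is September 19.
1 March 2022 is a Tuesday, so Fridays fall on 4, 11, 18, 25; the last is March 25.
At the standard offset (UTC+11:15), 13:00 UTC + 11h15m = 00:15 Irvik standard time (rolling into the next day, 30 March 2022).
The standard-time date in Irvik, 30 March 2022, does not fall between 19 September 2021 and 25 March 2022, so daylight saving is not in effect and Irvik is at UTC+11:15.
13:00 UTC + 11h15m = 00:15 Irvik (rolling into the next day, 30 March 2022).

00:15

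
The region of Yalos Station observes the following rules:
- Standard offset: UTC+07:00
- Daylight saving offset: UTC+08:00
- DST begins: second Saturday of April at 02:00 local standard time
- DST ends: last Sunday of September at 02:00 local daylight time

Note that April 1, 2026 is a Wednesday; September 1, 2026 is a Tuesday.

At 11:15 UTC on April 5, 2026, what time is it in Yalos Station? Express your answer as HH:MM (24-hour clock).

1 April 2026 is a Wednesday, so the first Saturday is April 4 and the second is April 11.
1 September 2026 is a Tuesday, so Sundays fall on 6, 13, 20, 27; the last is September 27.
At the standard offset (UTC+07:00), 11:15 UTC + 7h = 18:15 Yalos Station standard time.
Daylight saving runs 11 April – 27 September; the standard-time date in Yalos Station, April 5, 2026, is outside that window, so Yalos Station is on standard time at UTC+07:00.
11:15 UTC + 7h = 18:15 local.

18:15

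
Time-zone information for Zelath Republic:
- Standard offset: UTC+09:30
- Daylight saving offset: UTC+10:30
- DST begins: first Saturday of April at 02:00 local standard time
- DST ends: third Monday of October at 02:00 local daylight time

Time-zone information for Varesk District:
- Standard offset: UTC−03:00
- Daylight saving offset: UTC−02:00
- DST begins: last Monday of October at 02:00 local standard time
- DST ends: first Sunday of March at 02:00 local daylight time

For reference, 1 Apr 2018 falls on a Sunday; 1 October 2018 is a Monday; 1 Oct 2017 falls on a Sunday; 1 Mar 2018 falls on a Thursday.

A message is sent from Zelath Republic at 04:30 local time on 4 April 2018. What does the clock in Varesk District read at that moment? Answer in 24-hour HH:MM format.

1 April 2018 is a Sunday, so the first Saturday is April 7.
1 October 2018 is a Monday, so the first Monday is October 1 and the third is October 15.
4 April 2018 is outside the daylight-saving period (7 April – 15 October), so Zelath Republic is on standard time, UTC+09:30.
04:30 Zelath Republic − 9h30m = 19:00 UTC (rolling into the previous day, 3 April 2018).
1 October 2017 is a Sunday, so Mondays fall on 2, 9, 16, 23, 30; the last is October 30.
1 March 2018 is a Thursday, so the first Sunday is March 4.
At the standard offset (UTC−03:00), 19:00 UTC − 3h = 16:00 Varesk District standard time.
The standard-time date in Varesk District, 3 April 2018, is outside the daylight-saving period (30 October 2017 – 4 March 2018), so Varesk District is on standard time, UTC−03:00.
19:00 UTC − 3h = 16:00 Varesk District.

16:00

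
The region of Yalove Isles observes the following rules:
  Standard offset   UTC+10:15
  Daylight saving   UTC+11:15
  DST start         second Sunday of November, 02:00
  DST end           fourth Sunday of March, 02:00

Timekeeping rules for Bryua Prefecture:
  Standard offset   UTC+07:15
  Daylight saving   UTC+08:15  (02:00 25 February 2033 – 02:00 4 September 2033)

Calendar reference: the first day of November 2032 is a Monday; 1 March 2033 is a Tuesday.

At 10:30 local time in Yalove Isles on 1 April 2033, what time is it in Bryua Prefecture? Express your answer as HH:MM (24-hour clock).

1 November 2032 is a Monday, so the first Sunday is November 7 and the second is November 14.
1 March 2033 is a Tuesday, so the first Sunday is March 6 and the fourth is March 27.
Daylight saving runs 14 November 2032 – 27 March 2033; 1 April 2033 is outside that window, so Yalove Isles is on standard time at UTC+10:15.
10:30 Yalove Isles − 10h15m = 00:15 UTC.
At the standard offset (UTC+07:15), 00:15 UTC + 7h15m = 07:30 Bryua Prefecture standard time.
The standard-time date in Bryua Prefecture, 1 April 2033, falls between 25 February and 4 September, so daylight saving is in effect and Bryua Prefecture is at UTC+08:15.
00:15 UTC + 8h15m = 08:30 Bryua Prefecture.

08:30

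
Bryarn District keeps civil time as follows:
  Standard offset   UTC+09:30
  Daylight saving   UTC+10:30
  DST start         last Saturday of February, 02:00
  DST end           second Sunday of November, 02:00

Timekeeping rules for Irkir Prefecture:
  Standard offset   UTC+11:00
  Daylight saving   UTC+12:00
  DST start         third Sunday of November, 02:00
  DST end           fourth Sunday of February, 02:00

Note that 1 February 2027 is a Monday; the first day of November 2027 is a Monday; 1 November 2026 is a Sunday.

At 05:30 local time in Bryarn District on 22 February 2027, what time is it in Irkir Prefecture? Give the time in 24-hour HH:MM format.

1 February 2027 is a Monday, so Saturdays fall on 6, 13, 20, 27; the last is February 27.
1 November 2027 is a Monday, so the first Sunday is November 7 and the second is November 14.
Daylight saving runs 27 February – 14 November; 22 February 2027 is outside that window, so Bryarn District is on standard time at UTC+09:30.
05:30 Bryarn District − 9h30m = 20:00 UTC (rolling into the previous day, 21 February 2027).
1 November 2026 is a Sunday, so the first Sunday is November 1 and the third is November 15.
1 February 2027 is a Monday, so the first Sunday is February 7 and the fourth is February 28.
At the standard offset (UTC+11:00), 20:00 UTC + 11h = 07:00 Irkir Prefecture standard time (rolling into the next day, 22 February 2027).
The standard-time date in Irkir Prefecture, 22 February 2027, falls between 15 November 2026 and 28 February 2027, so daylight saving is in effect and Irkir Prefecture is at UTC+12:00.
20:00 UTC + 12h = 08:00 Irkir Prefecture (rolling into the next day, 22 February 2027).

08:00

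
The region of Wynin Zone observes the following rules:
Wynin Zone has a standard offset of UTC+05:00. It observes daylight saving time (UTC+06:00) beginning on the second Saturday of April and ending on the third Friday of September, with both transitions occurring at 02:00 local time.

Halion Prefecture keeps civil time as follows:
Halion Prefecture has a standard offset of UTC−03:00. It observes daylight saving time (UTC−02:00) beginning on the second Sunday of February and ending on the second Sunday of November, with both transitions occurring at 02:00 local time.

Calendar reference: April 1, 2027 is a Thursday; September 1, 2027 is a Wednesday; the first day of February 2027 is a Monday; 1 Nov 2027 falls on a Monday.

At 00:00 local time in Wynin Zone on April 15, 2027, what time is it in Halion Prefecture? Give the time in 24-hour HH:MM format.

16:00

1 April 2027 is a Thursday, so the first Saturday is April 3 and the second is April 10.
1 September 2027 is a Wednesday, so the first Friday is September 3 and the third is September 17.
April 15, 2027 falls between 10 April and 17 September, so daylight saving is in effect and Wynin Zone is at UTC+06:00.
00:00 Wynin Zone − 6h = 18:00 UTC (rolling into the previous day, 14 April 2027).
1 February 2027 is a Monday, so the first Sunday is February 7 and the second is February 14.
1 November 2027 is a Monday, so the first Sunday is November 7 and the second is November 14.
At the standard offset (UTC−03:00), 18:00 UTC − 3h = 15:00 Halion Prefecture standard time.
The standard-time date in Halion Prefecture, April 14, 2027, falls between 14 February and 14 November, so daylight saving is in effect and Halion Prefecture is at UTC−02:00.
18:00 UTC − 2h = 16:00 Halion Prefecture.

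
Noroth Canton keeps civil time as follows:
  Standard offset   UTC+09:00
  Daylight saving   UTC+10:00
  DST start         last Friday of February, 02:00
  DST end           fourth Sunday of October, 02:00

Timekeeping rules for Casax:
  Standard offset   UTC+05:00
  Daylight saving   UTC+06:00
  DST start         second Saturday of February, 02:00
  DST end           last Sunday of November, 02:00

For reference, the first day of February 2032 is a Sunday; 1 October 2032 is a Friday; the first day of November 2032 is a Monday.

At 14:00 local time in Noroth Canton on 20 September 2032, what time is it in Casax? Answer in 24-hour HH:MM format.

10:00

1 February 2032 is a Sunday, so Fridays fall on 6, 13, 20, 27; the last is February 27.
1 October 2032 is a Friday, so the first Sunday is October 3 and the fourth is October 24.
Daylight saving runs 27 February – 24 October; 20 September 2032 is inside that window, so Noroth Canton is at UTC+10:00.
14:00 Noroth Canton − 10h = 04:00 UTC.
1 February 2032 is a Sunday, so the first Saturday is February 7 and the second is February 14.
1 November 2032 is a Monday, so Sundays fall on 7, 14, 21, 28; the last is November 28.
At the standard offset (UTC+05:00), 04:00 UTC + 5h = 09:00 Casax standard time.
Daylight saving runs 14 February – 28 November; the standard-time date in Casax, 20 September 2032, is inside that window, so Casax is at UTC+06:00.
04:00 UTC + 6h = 10:00 Casax.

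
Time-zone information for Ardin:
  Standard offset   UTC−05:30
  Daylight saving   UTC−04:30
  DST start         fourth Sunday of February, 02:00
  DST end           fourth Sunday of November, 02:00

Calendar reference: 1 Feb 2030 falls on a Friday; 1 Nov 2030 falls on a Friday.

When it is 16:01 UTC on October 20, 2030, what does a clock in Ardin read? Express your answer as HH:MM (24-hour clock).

1 February 2030 is a Friday, so the first Sunday is February 3 and the fourth is February 24.
1 November 2030 is a Friday, so the first Sunday is November 3 and the fourth is November 24.
At the standard offset (UTC−05:30), 16:01 UTC − 5h30m = 10:31 Ardin standard time.
Daylight saving runs 24 February – 24 November; the standard-time date in Ardin, October 20, 2030, is inside that window, so Ardin is at UTC−04:30.
16:01 UTC − 4h30m = 11:31 local.

11:31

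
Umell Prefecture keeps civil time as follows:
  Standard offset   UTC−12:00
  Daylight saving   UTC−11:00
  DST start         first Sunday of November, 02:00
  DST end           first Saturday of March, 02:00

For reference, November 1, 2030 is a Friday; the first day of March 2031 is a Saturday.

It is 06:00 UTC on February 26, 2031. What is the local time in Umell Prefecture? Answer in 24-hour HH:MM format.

1 November 2030 is a Friday, so the first Sunday is November 3.
1 March 2031 is a Saturday, so the first Saturday is March 1.
At the standard offset (UTC−12:00), 06:00 UTC − 12h = 18:00 Umell Prefecture standard time (rolling into the previous day, 25 February 2031).
Daylight saving runs 3 November 2030 – 1 March 2031; the standard-time date in Umell Prefecture, February 25, 2031, is inside that window, so Umell Prefecture is at UTC−11:00.
06:00 UTC − 11h = 19:00 local (rolling into the previous day, 25 February 2031).

19:00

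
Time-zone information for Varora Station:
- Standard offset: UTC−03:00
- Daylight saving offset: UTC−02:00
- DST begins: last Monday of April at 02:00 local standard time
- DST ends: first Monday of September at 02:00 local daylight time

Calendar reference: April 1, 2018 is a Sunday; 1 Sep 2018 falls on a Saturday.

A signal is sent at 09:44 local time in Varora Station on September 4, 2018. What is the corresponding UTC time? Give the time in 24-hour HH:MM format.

12:44

1 April 2018 is a Sunday, so Mondays fall on 2, 9, 16, 23, 30; the last is April 30.
1 September 2018 is a Saturday, so the first Monday is September 3.
September 4, 2018 does not fall between 30 April and 3 September, so daylight saving is not in effect and Varora Station is at UTC−03:00.
09:44 local + 3h = 12:44 UTC.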